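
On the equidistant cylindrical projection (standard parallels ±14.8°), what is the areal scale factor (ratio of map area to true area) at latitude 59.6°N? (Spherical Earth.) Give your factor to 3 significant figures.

With standard parallel φ₀ = 14.8°, the equirectangular projection gives x = Rλ cos φ₀, y = Rφ, so h = 1 and k = cos 14.8° / cos φ.
Areal scale = h·k = 1 × cos φ₀ / cos φ; at 59.6°, h = 1.000, k = 1.911, so h·k = 1.911.

1.91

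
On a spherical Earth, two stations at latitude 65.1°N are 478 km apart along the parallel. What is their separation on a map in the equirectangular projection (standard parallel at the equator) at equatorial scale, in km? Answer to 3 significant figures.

1140 km

Plate carrée maps x = Rλ, y = Rφ. The meridian scale is h = 1 and the parallel scale is k = 1/cos φ = sec φ.
Along the parallel, k = sec 65.1° = 1/0.4210 = 2.375.
Map distance = 478 × 2.375 ≈ 1140 km.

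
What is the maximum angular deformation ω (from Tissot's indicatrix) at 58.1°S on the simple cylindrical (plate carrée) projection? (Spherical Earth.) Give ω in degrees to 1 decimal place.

In the plate carrée (x = Rλ, y = Rφ), meridians are true-scale (h = 1) and parallels are stretched by k = sec φ.
At 58.1°: h = 1.000, k = 1.892; principal scales a = 1.892, b = 1.000.
sin(ω/2) = (a − b)/(a + b) = 0.8924/2.892 = 0.3085, so ω = 2 arcsin(0.3085) ≈ 35.9°.

35.9°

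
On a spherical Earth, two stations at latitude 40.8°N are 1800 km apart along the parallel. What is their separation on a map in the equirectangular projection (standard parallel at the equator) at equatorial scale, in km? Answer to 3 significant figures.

In the plate carrée (x = Rλ, y = Rφ), meridians are true-scale (h = 1) and parallels are stretched by k = sec φ.
Along the parallel, k = sec 40.8° = 1/0.7570 = 1.321.
Map distance = 1800 × 1.321 ≈ 2380 km.

2380 km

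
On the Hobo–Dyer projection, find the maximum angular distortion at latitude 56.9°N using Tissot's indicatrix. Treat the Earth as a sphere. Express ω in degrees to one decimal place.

41.8°

The Hobo–Dyer projection is cylindrical equal-area with φ₀ = 37.5°. A cylindrical equal-area projection with standard parallel φ₀ has meridian scale h = cos φ / cos φ₀ and parallel scale k = cos φ₀ / cos φ (so areas are preserved, h·k = 1).
At 56.9°: h = 0.6883, k = 1.453; principal scales a = 1.453, b = 0.6883.
sin(ω/2) = (a − b)/(a + b) = 0.7644/2.141 = 0.3570, so ω = 2 arcsin(0.3570) ≈ 41.8°.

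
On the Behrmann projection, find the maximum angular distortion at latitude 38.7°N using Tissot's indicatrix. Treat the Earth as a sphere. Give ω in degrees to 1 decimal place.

Behrmann is a cylindrical equal-area projection with standard parallels at ±30°. A cylindrical equal-area projection with standard parallel φ₀ has meridian scale h = cos φ / cos φ₀ and parallel scale k = cos φ₀ / cos φ (so areas are preserved, h·k = 1).
At 38.7°: h = 0.9012, k = 1.110; principal scales a = 1.110, b = 0.9012.
sin(ω/2) = (a − b)/(a + b) = 0.2085/2.011 = 0.1037, so ω = 2 arcsin(0.1037) ≈ 11.9°.

11.9°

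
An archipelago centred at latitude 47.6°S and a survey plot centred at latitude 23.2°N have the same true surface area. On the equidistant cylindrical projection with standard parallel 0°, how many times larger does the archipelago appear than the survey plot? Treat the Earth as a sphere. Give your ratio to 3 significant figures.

1.36

For the equirectangular projection with φ₀ = 0 (plate carrée), h = 1 along meridians and k = sec φ along parallels.
Areal scale at 47.6°: h·k = 1.000 × 1.483 = 1.483.
Areal scale at 23.2°: h·k = 1.000 × 1.088 = 1.088.
Ratio = 1.483/1.088 ≈ 1.36.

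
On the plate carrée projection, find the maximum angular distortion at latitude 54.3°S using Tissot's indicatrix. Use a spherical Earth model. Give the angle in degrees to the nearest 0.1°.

30.5°

For the equirectangular projection with φ₀ = 0 (plate carrée), h = 1 along meridians and k = sec φ along parallels.
At 54.3°: h = 1.000, k = 1.714; principal scales a = 1.714, b = 1.000.
sin(ω/2) = (a − b)/(a + b) = 0.7137/2.714 = 0.2630, so ω = 2 arcsin(0.2630) ≈ 30.5°.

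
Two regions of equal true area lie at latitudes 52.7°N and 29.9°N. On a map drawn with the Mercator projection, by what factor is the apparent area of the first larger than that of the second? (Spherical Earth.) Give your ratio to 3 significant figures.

2.05

Mercator is conformal with k = sec φ, so areal scale = k² = sec²φ.
At 52.7°: sec²(52.7°) = 1/0.6060² = 2.723.
At 29.9°: sec²(29.9°) = 1/0.8669² = 1.331.
Ratio = 2.723/1.331 = cos²(29.9°)/cos²(52.7°) ≈ 2.05.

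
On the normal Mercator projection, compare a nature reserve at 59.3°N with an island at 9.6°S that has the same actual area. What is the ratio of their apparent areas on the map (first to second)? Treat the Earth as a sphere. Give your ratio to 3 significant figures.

On Mercator, area is exaggerated by sec²φ = 1/cos²φ.
At 59.3°: sec²(59.3°) = 1/0.5105² = 3.837.
At 9.6°: sec²(9.6°) = 1/0.9860² = 1.029.
Ratio = 3.837/1.029 = cos²(9.6°)/cos²(59.3°) ≈ 3.73.

3.73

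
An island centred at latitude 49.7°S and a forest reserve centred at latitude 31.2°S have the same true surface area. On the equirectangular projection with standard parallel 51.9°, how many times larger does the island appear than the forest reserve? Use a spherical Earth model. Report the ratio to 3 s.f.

1.32

The equidistant cylindrical projection with φ₀ = 51.9° has h = 1 (meridians true) and k = cos φ₀ / cos φ along parallels.
Areal scale at 49.7°: h·k = 1.000 × 0.9540 = 0.9540.
Areal scale at 31.2°: h·k = 1.000 × 0.7214 = 0.7214.
Ratio = 0.9540/0.7214 ≈ 1.32.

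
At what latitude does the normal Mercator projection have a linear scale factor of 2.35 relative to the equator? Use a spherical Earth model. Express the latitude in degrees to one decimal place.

Mercator scale is k = sec φ = 1/cos φ.
1/cos φ = 2.35  ⇒  cos φ = 0.4255  ⇒  φ = arccos(0.4255) ≈ 64.8°.

64.8°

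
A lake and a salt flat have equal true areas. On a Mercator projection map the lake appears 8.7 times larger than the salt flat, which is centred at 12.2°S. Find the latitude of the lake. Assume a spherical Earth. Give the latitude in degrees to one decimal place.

70.6°

On Mercator, (apparent₁)/(apparent₂) = sec²φ₁ / sec²φ₂ when true areas are equal.
cos²φ₂ / cos²φ₁ = 8.7  ⇒  cos φ₁ = cos 12.2° / √8.7 = 0.9774/2.950 = 0.3314.
φ₁ = arccos(0.3314) ≈ 70.6°.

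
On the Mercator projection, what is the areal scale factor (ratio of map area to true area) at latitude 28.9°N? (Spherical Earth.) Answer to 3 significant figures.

1.30

For Mercator, h = k = sec φ (a conformal cylindrical projection has a single point scale, 1/cos φ).
Areal scale = k² = sec²φ = 1/cos²(28.9°) = 1/0.8755² = 1.305.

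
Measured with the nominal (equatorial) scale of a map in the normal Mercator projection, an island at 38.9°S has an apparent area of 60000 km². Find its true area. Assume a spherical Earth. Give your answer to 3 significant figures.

For Mercator, h = k = sec φ (a conformal cylindrical projection has a single point scale, 1/cos φ).
Areal scale = k² = sec²φ = 1/cos²(38.9°) = 1/0.7782² = 1.651.
True area = apparent / (areal scale) = 60000 / 1.651 ≈ 36300 km².

36300 km²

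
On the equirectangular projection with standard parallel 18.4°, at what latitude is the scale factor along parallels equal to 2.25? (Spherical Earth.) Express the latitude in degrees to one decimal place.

The equidistant cylindrical projection with φ₀ = 18.4° has h = 1 (meridians true) and k = cos φ₀ / cos φ along parallels.
k = cos φ₀ / cos φ = 2.25  ⇒  cos φ = cos 18.4° / 2.25 = 0.4217.
φ = arccos(0.4217) ≈ 65.1°.

65.1°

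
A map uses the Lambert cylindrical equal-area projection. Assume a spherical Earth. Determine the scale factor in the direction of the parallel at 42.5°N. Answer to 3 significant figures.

1.36

The Lambert cylindrical equal-area projection is the cylindrical equal-area projection with its standard parallel at the equator (φ₀ = 0). A cylindrical equal-area projection with standard parallel φ₀ has meridian scale h = cos φ / cos φ₀ and parallel scale k = cos φ₀ / cos φ (so areas are preserved, h·k = 1).
k = cos 0° / cos 42.5° = 1.000/0.7373 = 1.356.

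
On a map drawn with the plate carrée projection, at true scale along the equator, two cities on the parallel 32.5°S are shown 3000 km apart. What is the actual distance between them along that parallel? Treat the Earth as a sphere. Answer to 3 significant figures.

For the equirectangular projection with φ₀ = 0 (plate carrée), h = 1 along meridians and k = sec φ along parallels.
Along the parallel at 32.5°, map distances are exaggerated by k = sec 32.5° = 1.186.
True distance = 3000 / 1.186 = 3000 × cos 32.5° ≈ 2530 km.

2530 km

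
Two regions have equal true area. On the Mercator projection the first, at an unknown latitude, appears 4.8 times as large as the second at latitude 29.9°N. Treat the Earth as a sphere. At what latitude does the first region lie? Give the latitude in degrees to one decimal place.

66.7°

Mercator areal scale is sec²φ, so apparent-area ratio = sec²φ₁ / sec²φ₂ = cos²φ₂ / cos²φ₁.
cos²φ₂ / cos²φ₁ = 4.8  ⇒  cos φ₁ = cos 29.9° / √4.8 = 0.8669/2.191 = 0.3957.
φ₁ = arccos(0.3957) ≈ 66.7°.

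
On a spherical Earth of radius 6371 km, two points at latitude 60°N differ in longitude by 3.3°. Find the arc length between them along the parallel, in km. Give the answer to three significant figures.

Arc length along a parallel = R cos φ · Δλ (with Δλ in radians).
= 6371 × cos 60° × (3.3° × π/180) = 6371 × 0.5000 × 0.05760 ≈ 183 km.

183 km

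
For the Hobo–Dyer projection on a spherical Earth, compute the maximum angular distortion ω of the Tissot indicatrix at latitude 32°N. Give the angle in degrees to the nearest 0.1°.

The Hobo–Dyer projection is cylindrical equal-area with φ₀ = 37.5°. A cylindrical equal-area projection with standard parallel φ₀ has meridian scale h = cos φ / cos φ₀ and parallel scale k = cos φ₀ / cos φ (so areas are preserved, h·k = 1).
At 32°: h = 1.069, k = 0.9355; principal scales a = 1.069, b = 0.9355.
sin(ω/2) = (a − b)/(a + b) = 0.1334/2.004 = 0.06657, so ω = 2 arcsin(0.06657) ≈ 7.6°.

7.6°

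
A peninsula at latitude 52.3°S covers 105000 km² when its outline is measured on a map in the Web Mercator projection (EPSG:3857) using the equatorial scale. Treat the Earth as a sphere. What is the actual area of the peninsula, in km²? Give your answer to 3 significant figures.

39300 km²

For Mercator, h = k = sec φ (a conformal cylindrical projection has a single point scale, 1/cos φ).
Areal scale = k² = sec²φ = 1/cos²(52.3°) = 1/0.6115² = 2.674.
True area = apparent / (areal scale) = 105000 / 2.674 ≈ 39300 km².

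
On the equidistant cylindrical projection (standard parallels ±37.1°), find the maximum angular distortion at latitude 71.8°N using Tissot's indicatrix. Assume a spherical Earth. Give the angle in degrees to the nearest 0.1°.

51.8°

In the equirectangular projection with standard parallel φ₀ = 37.1° (x = Rλ cos φ₀, y = Rφ), meridians are true-scale (h = 1) and the parallel scale is k = cos φ₀ / cos φ.
At 71.8°: h = 1.000, k = 2.554; principal scales a = 2.554, b = 1.000.
sin(ω/2) = (a − b)/(a + b) = 1.554/3.554 = 0.4372, so ω = 2 arcsin(0.4372) ≈ 51.8°.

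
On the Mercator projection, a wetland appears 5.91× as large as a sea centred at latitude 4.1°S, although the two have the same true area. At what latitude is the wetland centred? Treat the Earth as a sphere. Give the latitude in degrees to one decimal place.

65.8°

For equal true areas on Mercator, apparent areas scale as sec²φ, so the ratio is cos²φ₂ / cos²φ₁.
cos²φ₂ / cos²φ₁ = 5.91  ⇒  cos φ₁ = cos 4.1° / √5.91 = 0.9974/2.431 = 0.4103.
φ₁ = arccos(0.4103) ≈ 65.8°.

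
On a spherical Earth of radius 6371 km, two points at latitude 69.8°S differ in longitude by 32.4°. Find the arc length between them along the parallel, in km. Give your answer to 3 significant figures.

1240 km

Arc length along a parallel = R cos φ · Δλ (with Δλ in radians).
= 6371 × cos 69.8° × (32.4° × π/180) = 6371 × 0.3453 × 0.5655 ≈ 1240 km.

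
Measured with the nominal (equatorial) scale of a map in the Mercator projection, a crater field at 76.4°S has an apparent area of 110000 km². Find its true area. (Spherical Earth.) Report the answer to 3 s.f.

The Mercator projection is conformal; its linear scale factor is the same in every direction and equals sec φ = 1/cos φ.
Areal scale = k² = sec²φ = 1/cos²(76.4°) = 1/0.2351² = 18.09.
True area = apparent / (areal scale) = 110000 / 18.09 ≈ 6080 km².

6080 km²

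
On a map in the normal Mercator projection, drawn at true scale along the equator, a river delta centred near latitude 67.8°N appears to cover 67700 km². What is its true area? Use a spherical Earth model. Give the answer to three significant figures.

9670 km²

For Mercator, h = k = sec φ (a conformal cylindrical projection has a single point scale, 1/cos φ).
Areal scale = k² = sec²φ = 1/cos²(67.8°) = 1/0.3778² = 7.005.
True area = apparent / (areal scale) = 67700 / 7.005 ≈ 9670 km².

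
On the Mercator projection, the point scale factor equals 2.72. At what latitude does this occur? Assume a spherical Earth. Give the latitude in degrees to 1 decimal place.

Mercator scale is k = sec φ = 1/cos φ.
1/cos φ = 2.72  ⇒  cos φ = 0.3676  ⇒  φ = arccos(0.3676) ≈ 68.4°.

68.4°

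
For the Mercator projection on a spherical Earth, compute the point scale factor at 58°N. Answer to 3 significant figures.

For Mercator, h = k = sec φ (a conformal cylindrical projection has a single point scale, 1/cos φ).
k = 1/cos 58° = 1/0.5299 = 1.887.

1.89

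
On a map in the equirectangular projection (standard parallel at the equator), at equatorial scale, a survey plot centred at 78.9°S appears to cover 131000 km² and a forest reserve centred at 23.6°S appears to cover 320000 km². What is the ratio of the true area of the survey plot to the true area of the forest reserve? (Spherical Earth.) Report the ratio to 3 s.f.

Plate carrée has h = 1 and k = sec φ, giving areal scale sec φ; true area = (apparent area) · cos φ.
True area of survey plot: 131000 × cos(78.9°) = 131000 × 0.1925 = 25220 km².
True area of forest reserve: 320000 × cos(23.6°) = 320000 × 0.9164 = 293200 km².
Ratio = 25220 / 293200 ≈ 0.0860.

0.0860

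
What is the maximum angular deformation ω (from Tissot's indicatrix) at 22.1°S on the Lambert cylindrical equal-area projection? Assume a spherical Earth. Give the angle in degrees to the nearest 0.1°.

The Lambert cylindrical equal-area projection is the cylindrical equal-area projection with its standard parallel at the equator (φ₀ = 0). Cylindrical equal-area (φ₀ = 0°): h = cos φ / cos 0° along meridians, k = cos 0° / cos φ along parallels; h·k = 1.
At 22.1°: h = 0.9265, k = 1.079; principal scales a = 1.079, b = 0.9265.
sin(ω/2) = (a − b)/(a + b) = 0.1528/2.006 = 0.07616, so ω = 2 arcsin(0.07616) ≈ 8.7°.

8.7°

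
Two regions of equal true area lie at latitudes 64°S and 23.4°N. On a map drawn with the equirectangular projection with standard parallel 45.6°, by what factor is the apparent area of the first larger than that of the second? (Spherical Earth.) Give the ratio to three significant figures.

The equidistant cylindrical projection with φ₀ = 45.6° has h = 1 (meridians true) and k = cos φ₀ / cos φ along parallels.
Areal scale at 64°: h·k = 1.000 × 1.596 = 1.596.
Areal scale at 23.4°: h·k = 1.000 × 0.7624 = 0.7624.
Ratio = 1.596/0.7624 ≈ 2.09.

2.09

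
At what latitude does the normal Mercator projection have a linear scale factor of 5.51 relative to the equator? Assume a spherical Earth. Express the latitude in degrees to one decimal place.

Mercator scale is k = sec φ = 1/cos φ.
1/cos φ = 5.51  ⇒  cos φ = 0.1815  ⇒  φ = arccos(0.1815) ≈ 79.5°.

79.5°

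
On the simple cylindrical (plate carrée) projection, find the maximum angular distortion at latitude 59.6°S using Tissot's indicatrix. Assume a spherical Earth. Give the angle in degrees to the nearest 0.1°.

For the equirectangular projection with φ₀ = 0 (plate carrée), h = 1 along meridians and k = sec φ along parallels.
At 59.6°: h = 1.000, k = 1.976; principal scales a = 1.976, b = 1.000.
sin(ω/2) = (a − b)/(a + b) = 0.9762/2.976 = 0.3280, so ω = 2 arcsin(0.3280) ≈ 38.3°.

38.3°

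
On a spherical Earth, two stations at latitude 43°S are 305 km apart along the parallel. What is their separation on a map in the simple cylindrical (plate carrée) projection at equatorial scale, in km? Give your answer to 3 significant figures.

For the equirectangular projection with φ₀ = 0 (plate carrée), h = 1 along meridians and k = sec φ along parallels.
Along the parallel, k = sec 43° = 1/0.7314 = 1.367.
Map distance = 305 × 1.367 ≈ 417 km.

417 km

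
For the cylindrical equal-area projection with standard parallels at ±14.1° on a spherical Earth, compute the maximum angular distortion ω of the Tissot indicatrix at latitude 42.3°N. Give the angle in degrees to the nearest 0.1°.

30.7°

Cylindrical equal-area (φ₀ = 14.1°): h = cos φ / cos 14.1° along meridians, k = cos 14.1° / cos φ along parallels; h·k = 1.
At 42.3°: h = 0.7626, k = 1.311; principal scales a = 1.311, b = 0.7626.
sin(ω/2) = (a − b)/(a + b) = 0.5487/2.074 = 0.2646, so ω = 2 arcsin(0.2646) ≈ 30.7°.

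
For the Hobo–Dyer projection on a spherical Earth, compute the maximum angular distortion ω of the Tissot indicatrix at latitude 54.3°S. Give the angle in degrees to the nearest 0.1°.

34.7°

Hobo–Dyer is a cylindrical equal-area projection with standard parallels at ±37.5°. Cylindrical equal-area (φ₀ = 37.5°): h = cos φ / cos 37.5° along meridians, k = cos 37.5° / cos φ along parallels; h·k = 1.
At 54.3°: h = 0.7355, k = 1.360; principal scales a = 1.360, b = 0.7355.
sin(ω/2) = (a − b)/(a + b) = 0.6240/2.095 = 0.2978, so ω = 2 arcsin(0.2978) ≈ 34.7°.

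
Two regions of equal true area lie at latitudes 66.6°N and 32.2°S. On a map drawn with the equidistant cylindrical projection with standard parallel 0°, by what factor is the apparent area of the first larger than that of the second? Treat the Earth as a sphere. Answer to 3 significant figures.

Plate carrée maps x = Rλ, y = Rφ. The meridian scale is h = 1 and the parallel scale is k = 1/cos φ = sec φ.
Areal scale at 66.6°: h·k = 1.000 × 2.518 = 2.518.
Areal scale at 32.2°: h·k = 1.000 × 1.182 = 1.182.
Ratio = 2.518/1.182 ≈ 2.13.

2.13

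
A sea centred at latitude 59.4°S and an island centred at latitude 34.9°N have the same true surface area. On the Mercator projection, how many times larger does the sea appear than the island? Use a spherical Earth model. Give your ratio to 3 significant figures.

On Mercator, area is exaggerated by sec²φ = 1/cos²φ.
At 59.4°: sec²(59.4°) = 1/0.5090² = 3.859.
At 34.9°: sec²(34.9°) = 1/0.8202² = 1.487.
Ratio = 3.859/1.487 = cos²(34.9°)/cos²(59.4°) ≈ 2.60.

2.60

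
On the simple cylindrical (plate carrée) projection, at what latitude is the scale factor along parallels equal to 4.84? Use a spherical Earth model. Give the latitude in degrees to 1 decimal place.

78.1°

Plate carrée: h = 1, k = sec φ along parallels.
sec φ = 4.84  ⇒  cos φ = 0.2066  ⇒  φ ≈ 78.1°.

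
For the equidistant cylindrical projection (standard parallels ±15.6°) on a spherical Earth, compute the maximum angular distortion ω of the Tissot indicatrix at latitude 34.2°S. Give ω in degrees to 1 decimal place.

The equidistant cylindrical projection with φ₀ = 15.6° has h = 1 (meridians true) and k = cos φ₀ / cos φ along parallels.
At 34.2°: h = 1.000, k = 1.165; principal scales a = 1.165, b = 1.000.
sin(ω/2) = (a − b)/(a + b) = 0.1645/2.165 = 0.07601, so ω = 2 arcsin(0.07601) ≈ 8.7°.

8.7°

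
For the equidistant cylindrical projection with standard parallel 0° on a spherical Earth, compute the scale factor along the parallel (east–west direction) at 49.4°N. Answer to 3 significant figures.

For the equirectangular projection with φ₀ = 0 (plate carrée), h = 1 along meridians and k = sec φ along parallels.
k = 1/cos 49.4° = 1/0.6508 = 1.537.

1.54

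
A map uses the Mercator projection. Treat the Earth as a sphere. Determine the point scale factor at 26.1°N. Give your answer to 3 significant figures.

Mercator is conformal, so the point scale is isotropic: h = k = sec φ = 1/cos φ.
k = 1/cos 26.1° = 1/0.8980 = 1.114.

1.11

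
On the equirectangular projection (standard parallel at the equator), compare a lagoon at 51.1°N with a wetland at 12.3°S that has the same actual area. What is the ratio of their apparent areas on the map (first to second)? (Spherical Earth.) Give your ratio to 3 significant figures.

Plate carrée maps x = Rλ, y = Rφ. The meridian scale is h = 1 and the parallel scale is k = 1/cos φ = sec φ.
Areal scale at 51.1°: h·k = 1.000 × 1.592 = 1.592.
Areal scale at 12.3°: h·k = 1.000 × 1.023 = 1.023.
Ratio = 1.592/1.023 ≈ 1.56.

1.56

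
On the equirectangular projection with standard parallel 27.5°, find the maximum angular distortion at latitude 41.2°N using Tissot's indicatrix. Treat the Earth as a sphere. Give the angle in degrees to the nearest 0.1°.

9.4°

In the equirectangular projection with standard parallel φ₀ = 27.5° (x = Rλ cos φ₀, y = Rφ), meridians are true-scale (h = 1) and the parallel scale is k = cos φ₀ / cos φ.
At 41.2°: h = 1.000, k = 1.179; principal scales a = 1.179, b = 1.000.
sin(ω/2) = (a − b)/(a + b) = 0.1789/2.179 = 0.08210, so ω = 2 arcsin(0.08210) ≈ 9.4°.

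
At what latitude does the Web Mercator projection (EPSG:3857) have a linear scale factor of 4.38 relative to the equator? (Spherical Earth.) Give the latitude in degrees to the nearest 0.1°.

Mercator scale is k = sec φ = 1/cos φ.
1/cos φ = 4.38  ⇒  cos φ = 0.2283  ⇒  φ = arccos(0.2283) ≈ 76.8°.

76.8°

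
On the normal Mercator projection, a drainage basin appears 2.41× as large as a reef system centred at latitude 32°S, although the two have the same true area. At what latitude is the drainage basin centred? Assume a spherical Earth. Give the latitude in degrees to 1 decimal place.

56.9°

Mercator areal scale is sec²φ, so apparent-area ratio = sec²φ₁ / sec²φ₂ = cos²φ₂ / cos²φ₁.
cos²φ₂ / cos²φ₁ = 2.41  ⇒  cos φ₁ = cos 32° / √2.41 = 0.8480/1.552 = 0.5463.
φ₁ = arccos(0.5463) ≈ 56.9°.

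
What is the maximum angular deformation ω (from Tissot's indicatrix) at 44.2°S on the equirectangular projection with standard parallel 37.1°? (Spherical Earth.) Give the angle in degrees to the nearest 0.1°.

6.1°

With standard parallel φ₀ = 37.1°, the equirectangular projection gives x = Rλ cos φ₀, y = Rφ, so h = 1 and k = cos 37.1° / cos φ.
At 44.2°: h = 1.000, k = 1.113; principal scales a = 1.113, b = 1.000.
sin(ω/2) = (a − b)/(a + b) = 0.1125/2.113 = 0.05327, so ω = 2 arcsin(0.05327) ≈ 6.1°.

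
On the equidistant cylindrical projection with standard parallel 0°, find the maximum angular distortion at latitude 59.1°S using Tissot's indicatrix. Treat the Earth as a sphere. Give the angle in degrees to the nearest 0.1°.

Plate carrée maps x = Rλ, y = Rφ. The meridian scale is h = 1 and the parallel scale is k = 1/cos φ = sec φ.
At 59.1°: h = 1.000, k = 1.947; principal scales a = 1.947, b = 1.000.
sin(ω/2) = (a − b)/(a + b) = 0.9473/2.947 = 0.3214, so ω = 2 arcsin(0.3214) ≈ 37.5°.

37.5°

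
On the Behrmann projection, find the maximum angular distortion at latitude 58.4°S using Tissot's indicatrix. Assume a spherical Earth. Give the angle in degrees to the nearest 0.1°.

55.3°

The Behrmann projection is cylindrical equal-area with φ₀ = 30°. Cylindrical equal-area (φ₀ = 30°): h = cos φ / cos 30° along meridians, k = cos 30° / cos φ along parallels; h·k = 1.
At 58.4°: h = 0.6050, k = 1.653; principal scales a = 1.653, b = 0.6050.
sin(ω/2) = (a − b)/(a + b) = 1.048/2.258 = 0.4640, so ω = 2 arcsin(0.4640) ≈ 55.3°.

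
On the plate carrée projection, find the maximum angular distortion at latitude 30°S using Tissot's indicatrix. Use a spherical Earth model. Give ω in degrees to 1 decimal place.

For the equirectangular projection with φ₀ = 0 (plate carrée), h = 1 along meridians and k = sec φ along parallels.
At 30°: h = 1.000, k = 1.155; principal scales a = 1.155, b = 1.000.
sin(ω/2) = (a − b)/(a + b) = 0.1547/2.155 = 0.07180, so ω = 2 arcsin(0.07180) ≈ 8.2°.

8.2°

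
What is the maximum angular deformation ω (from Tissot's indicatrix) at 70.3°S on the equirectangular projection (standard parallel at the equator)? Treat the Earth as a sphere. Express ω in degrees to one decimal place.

For the equirectangular projection with φ₀ = 0 (plate carrée), h = 1 along meridians and k = sec φ along parallels.
At 70.3°: h = 1.000, k = 2.967; principal scales a = 2.967, b = 1.000.
sin(ω/2) = (a − b)/(a + b) = 1.967/3.967 = 0.4958, so ω = 2 arcsin(0.4958) ≈ 59.4°.

59.4°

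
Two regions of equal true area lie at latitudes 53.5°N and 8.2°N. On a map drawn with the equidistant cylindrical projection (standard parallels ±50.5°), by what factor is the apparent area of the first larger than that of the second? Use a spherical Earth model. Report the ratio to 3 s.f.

In the equirectangular projection with standard parallel φ₀ = 50.5° (x = Rλ cos φ₀, y = Rφ), meridians are true-scale (h = 1) and the parallel scale is k = cos φ₀ / cos φ.
Areal scale at 53.5°: h·k = 1.000 × 1.069 = 1.069.
Areal scale at 8.2°: h·k = 1.000 × 0.6426 = 0.6426.
Ratio = 1.069/0.6426 ≈ 1.66.

1.66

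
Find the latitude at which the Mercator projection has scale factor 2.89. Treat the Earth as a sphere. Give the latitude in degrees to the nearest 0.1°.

Mercator scale is k = sec φ = 1/cos φ.
1/cos φ = 2.89  ⇒  cos φ = 0.3460  ⇒  φ = arccos(0.3460) ≈ 69.8°.

69.8°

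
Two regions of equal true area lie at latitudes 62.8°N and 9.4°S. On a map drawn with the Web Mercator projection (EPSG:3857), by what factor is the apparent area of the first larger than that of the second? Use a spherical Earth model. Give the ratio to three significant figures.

Mercator areal scale is sec²φ.
At 62.8°: sec²(62.8°) = 1/0.4571² = 4.786.
At 9.4°: sec²(9.4°) = 1/0.9866² = 1.027.
Ratio = 4.786/1.027 = cos²(9.4°)/cos²(62.8°) ≈ 4.66.

4.66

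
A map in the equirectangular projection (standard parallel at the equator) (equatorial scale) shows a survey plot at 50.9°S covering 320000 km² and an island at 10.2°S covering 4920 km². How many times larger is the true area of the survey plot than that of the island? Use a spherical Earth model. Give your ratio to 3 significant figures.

Plate carrée has h = 1 and k = sec φ, giving areal scale sec φ; true area = (apparent area) · cos φ.
True area of survey plot: 320000 × cos(50.9°) = 320000 × 0.6307 = 201800 km².
True area of island: 4920 × cos(10.2°) = 4920 × 0.9842 = 4842 km².
Ratio = 201800 / 4842 ≈ 41.7.

41.7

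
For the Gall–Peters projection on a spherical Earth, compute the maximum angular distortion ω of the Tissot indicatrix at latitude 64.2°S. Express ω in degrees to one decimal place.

53.5°

Gall–Peters is a cylindrical equal-area projection with standard parallels at ±45°. Cylindrical equal-area (φ₀ = 45°): h = cos φ / cos 45° along meridians, k = cos 45° / cos φ along parallels; h·k = 1.
At 64.2°: h = 0.6155, k = 1.625; principal scales a = 1.625, b = 0.6155.
sin(ω/2) = (a − b)/(a + b) = 1.009/2.240 = 0.4505, so ω = 2 arcsin(0.4505) ≈ 53.5°.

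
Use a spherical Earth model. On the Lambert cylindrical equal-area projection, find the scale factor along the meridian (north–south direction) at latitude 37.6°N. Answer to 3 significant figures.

0.792

The Lambert cylindrical equal-area projection is the cylindrical equal-area projection with its standard parallel at the equator (φ₀ = 0). Cylindrical equal-area (φ₀ = 0°): h = cos φ / cos 0° along meridians, k = cos 0° / cos φ along parallels; h·k = 1.
h = cos 37.6° / cos 0° = 0.7923/1.000 = 0.7923.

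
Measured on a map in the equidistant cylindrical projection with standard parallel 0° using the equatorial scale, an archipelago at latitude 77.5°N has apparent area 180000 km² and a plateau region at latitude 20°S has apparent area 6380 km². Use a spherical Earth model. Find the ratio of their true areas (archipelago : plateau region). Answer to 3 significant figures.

6.50

On the plate carrée, areal scale = h·k = 1 × sec φ, so true area = apparent × cos φ.
True area of archipelago: 180000 × cos(77.5°) = 180000 × 0.2164 = 38960 km².
True area of plateau region: 6380 × cos(20°) = 6380 × 0.9397 = 5995 km².
Ratio = 38960 / 5995 ≈ 6.50.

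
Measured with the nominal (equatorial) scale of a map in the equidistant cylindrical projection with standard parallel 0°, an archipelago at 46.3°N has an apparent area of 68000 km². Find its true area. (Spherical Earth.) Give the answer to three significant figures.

47000 km²

In the plate carrée (x = Rλ, y = Rφ), meridians are true-scale (h = 1) and parallels are stretched by k = sec φ.
Areal scale = h·k = 1 × sec φ; at 46.3°, h = 1.000, k = 1.447, so h·k = 1.447.
True area = apparent / (areal scale) = 68000 / 1.447 ≈ 47000 km².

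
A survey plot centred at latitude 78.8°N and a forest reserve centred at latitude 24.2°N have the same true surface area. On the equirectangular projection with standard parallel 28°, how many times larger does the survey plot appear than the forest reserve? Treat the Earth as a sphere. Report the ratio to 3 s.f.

4.70

With standard parallel φ₀ = 28°, the equirectangular projection gives x = Rλ cos φ₀, y = Rφ, so h = 1 and k = cos 28° / cos φ.
Areal scale at 78.8°: h·k = 1.000 × 4.546 = 4.546.
Areal scale at 24.2°: h·k = 1.000 × 0.9680 = 0.9680.
Ratio = 4.546/0.9680 ≈ 4.70.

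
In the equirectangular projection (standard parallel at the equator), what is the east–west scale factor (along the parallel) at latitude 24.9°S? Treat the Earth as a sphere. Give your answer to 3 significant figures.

For the equirectangular projection with φ₀ = 0 (plate carrée), h = 1 along meridians and k = sec φ along parallels.
k = 1/cos 24.9° = 1/0.9070 = 1.102.

1.10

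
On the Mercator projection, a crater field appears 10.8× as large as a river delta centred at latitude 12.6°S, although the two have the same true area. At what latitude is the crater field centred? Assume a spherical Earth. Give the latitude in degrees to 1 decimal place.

72.7°

On Mercator, (apparent₁)/(apparent₂) = sec²φ₁ / sec²φ₂ when true areas are equal.
cos²φ₂ / cos²φ₁ = 10.8  ⇒  cos φ₁ = cos 12.6° / √10.8 = 0.9759/3.286 = 0.2970.
φ₁ = arccos(0.2970) ≈ 72.7°.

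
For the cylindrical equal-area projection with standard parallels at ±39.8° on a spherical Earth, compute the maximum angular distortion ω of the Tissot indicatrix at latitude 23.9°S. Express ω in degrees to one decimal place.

19.8°

For cylindrical equal-area with standard parallel φ₀, h = cos φ / cos φ₀ and k = cos φ₀ / cos φ, so h·k = 1.
At 23.9°: h = 1.190, k = 0.8403; principal scales a = 1.190, b = 0.8403.
sin(ω/2) = (a − b)/(a + b) = 0.3497/2.030 = 0.1722, so ω = 2 arcsin(0.1722) ≈ 19.8°.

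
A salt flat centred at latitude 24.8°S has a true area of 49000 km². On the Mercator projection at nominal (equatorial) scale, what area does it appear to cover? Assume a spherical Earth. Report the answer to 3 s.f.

59500 km²

Mercator is conformal, so the point scale is isotropic: h = k = sec φ = 1/cos φ.
Areal scale = k² = sec²φ = 1/cos²(24.8°) = 1/0.9078² = 1.214.
Apparent area = 49000 × 1.214 ≈ 59500 km².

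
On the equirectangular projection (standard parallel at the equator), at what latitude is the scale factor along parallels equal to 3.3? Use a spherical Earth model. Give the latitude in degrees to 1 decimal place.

Plate carrée: h = 1, k = sec φ along parallels.
sec φ = 3.3  ⇒  cos φ = 0.3030  ⇒  φ ≈ 72.4°.

72.4°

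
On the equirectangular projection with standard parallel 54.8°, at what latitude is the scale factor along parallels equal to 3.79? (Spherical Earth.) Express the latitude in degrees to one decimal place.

81.3°

The equidistant cylindrical projection with φ₀ = 54.8° has h = 1 (meridians true) and k = cos φ₀ / cos φ along parallels.
k = cos φ₀ / cos φ = 3.79  ⇒  cos φ = cos 54.8° / 3.79 = 0.1521.
φ = arccos(0.1521) ≈ 81.3°.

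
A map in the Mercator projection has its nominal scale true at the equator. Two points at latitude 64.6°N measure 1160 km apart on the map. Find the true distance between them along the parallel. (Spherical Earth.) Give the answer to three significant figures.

498 km

For Mercator, h = k = sec φ (a conformal cylindrical projection has a single point scale, 1/cos φ).
Along the parallel at 64.6°, map distances are exaggerated by k = sec 64.6° = 2.331.
True distance = 1160 / 2.331 = 1160 × cos 64.6° ≈ 498 km.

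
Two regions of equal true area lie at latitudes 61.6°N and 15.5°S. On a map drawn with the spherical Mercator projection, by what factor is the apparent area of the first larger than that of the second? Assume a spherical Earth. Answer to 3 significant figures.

Mercator areal scale is sec²φ.
At 61.6°: sec²(61.6°) = 1/0.4756² = 4.421.
At 15.5°: sec²(15.5°) = 1/0.9636² = 1.077.
Ratio = 4.421/1.077 = cos²(15.5°)/cos²(61.6°) ≈ 4.10.

4.10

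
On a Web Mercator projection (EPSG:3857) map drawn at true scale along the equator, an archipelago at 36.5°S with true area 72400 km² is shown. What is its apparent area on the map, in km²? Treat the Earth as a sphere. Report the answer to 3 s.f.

112000 km²

The Mercator projection is conformal; its linear scale factor is the same in every direction and equals sec φ = 1/cos φ.
Areal scale = k² = sec²φ = 1/cos²(36.5°) = 1/0.8039² = 1.548.
Apparent area = 72400 × 1.548 ≈ 112000 km².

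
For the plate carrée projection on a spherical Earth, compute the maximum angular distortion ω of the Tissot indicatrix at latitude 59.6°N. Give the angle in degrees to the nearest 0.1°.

38.3°

For the equirectangular projection with φ₀ = 0 (plate carrée), h = 1 along meridians and k = sec φ along parallels.
At 59.6°: h = 1.000, k = 1.976; principal scales a = 1.976, b = 1.000.
sin(ω/2) = (a − b)/(a + b) = 0.9762/2.976 = 0.3280, so ω = 2 arcsin(0.3280) ≈ 38.3°.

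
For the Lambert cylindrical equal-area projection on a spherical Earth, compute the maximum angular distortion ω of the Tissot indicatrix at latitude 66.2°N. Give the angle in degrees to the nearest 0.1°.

92.1°

The Lambert cylindrical equal-area projection is the cylindrical equal-area projection with its standard parallel at the equator (φ₀ = 0). For cylindrical equal-area with standard parallel φ₀, h = cos φ / cos φ₀ and k = cos φ₀ / cos φ, so h·k = 1.
At 66.2°: h = 0.4035, k = 2.478; principal scales a = 2.478, b = 0.4035.
sin(ω/2) = (a − b)/(a + b) = 2.074/2.882 = 0.7199, so ω = 2 arcsin(0.7199) ≈ 92.1°.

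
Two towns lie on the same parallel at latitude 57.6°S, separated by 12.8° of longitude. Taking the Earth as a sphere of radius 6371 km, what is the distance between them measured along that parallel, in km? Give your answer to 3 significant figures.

Arc length along a parallel = R cos φ · Δλ (with Δλ in radians).
= 6371 × cos 57.6° × (12.8° × π/180) = 6371 × 0.5358 × 0.2234 ≈ 763 km.

763 km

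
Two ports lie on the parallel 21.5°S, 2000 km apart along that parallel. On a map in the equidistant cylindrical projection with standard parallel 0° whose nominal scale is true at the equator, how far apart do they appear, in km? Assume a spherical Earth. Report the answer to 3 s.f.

2150 km

For the equirectangular projection with φ₀ = 0 (plate carrée), h = 1 along meridians and k = sec φ along parallels.
Along the parallel, k = sec 21.5° = 1/0.9304 = 1.075.
Map distance = 2000 × 1.075 ≈ 2150 km.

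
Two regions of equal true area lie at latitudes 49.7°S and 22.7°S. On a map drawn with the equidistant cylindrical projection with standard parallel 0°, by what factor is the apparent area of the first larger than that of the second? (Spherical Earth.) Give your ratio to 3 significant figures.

1.43

For the equirectangular projection with φ₀ = 0 (plate carrée), h = 1 along meridians and k = sec φ along parallels.
Areal scale at 49.7°: h·k = 1.000 × 1.546 = 1.546.
Areal scale at 22.7°: h·k = 1.000 × 1.084 = 1.084.
Ratio = 1.546/1.084 ≈ 1.43.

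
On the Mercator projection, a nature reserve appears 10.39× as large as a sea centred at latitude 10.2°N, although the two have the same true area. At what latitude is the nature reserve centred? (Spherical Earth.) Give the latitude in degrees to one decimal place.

72.2°

For equal true areas on Mercator, apparent areas scale as sec²φ, so the ratio is cos²φ₂ / cos²φ₁.
cos²φ₂ / cos²φ₁ = 10.39  ⇒  cos φ₁ = cos 10.2° / √10.39 = 0.9842/3.223 = 0.3053.
φ₁ = arccos(0.3053) ≈ 72.2°.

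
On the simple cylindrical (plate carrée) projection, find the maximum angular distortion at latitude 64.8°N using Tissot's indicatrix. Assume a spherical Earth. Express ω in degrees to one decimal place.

For the equirectangular projection with φ₀ = 0 (plate carrée), h = 1 along meridians and k = sec φ along parallels.
At 64.8°: h = 1.000, k = 2.349; principal scales a = 2.349, b = 1.000.
sin(ω/2) = (a − b)/(a + b) = 1.349/3.349 = 0.4027, so ω = 2 arcsin(0.4027) ≈ 47.5°.

47.5°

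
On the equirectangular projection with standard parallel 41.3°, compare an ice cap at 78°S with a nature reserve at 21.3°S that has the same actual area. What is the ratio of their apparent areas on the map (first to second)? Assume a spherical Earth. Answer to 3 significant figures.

The equidistant cylindrical projection with φ₀ = 41.3° has h = 1 (meridians true) and k = cos φ₀ / cos φ along parallels.
Areal scale at 78°: h·k = 1.000 × 3.613 = 3.613.
Areal scale at 21.3°: h·k = 1.000 × 0.8063 = 0.8063.
Ratio = 3.613/0.8063 ≈ 4.48.

4.48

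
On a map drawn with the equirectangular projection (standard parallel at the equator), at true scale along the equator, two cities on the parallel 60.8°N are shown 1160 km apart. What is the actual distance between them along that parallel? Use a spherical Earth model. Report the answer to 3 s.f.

In the plate carrée (x = Rλ, y = Rφ), meridians are true-scale (h = 1) and parallels are stretched by k = sec φ.
Along the parallel at 60.8°, map distances are exaggerated by k = sec 60.8° = 2.050.
True distance = 1160 / 2.050 = 1160 × cos 60.8° ≈ 566 km.

566 km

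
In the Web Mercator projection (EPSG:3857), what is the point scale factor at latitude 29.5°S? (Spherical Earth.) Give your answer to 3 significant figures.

1.15

For Mercator, h = k = sec φ (a conformal cylindrical projection has a single point scale, 1/cos φ).
k = 1/cos 29.5° = 1/0.8704 = 1.149.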